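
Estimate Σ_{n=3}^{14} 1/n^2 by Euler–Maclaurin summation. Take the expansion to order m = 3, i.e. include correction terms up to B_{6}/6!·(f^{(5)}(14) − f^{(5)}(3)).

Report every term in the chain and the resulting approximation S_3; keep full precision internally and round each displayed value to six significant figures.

S_3 ≈ 0.325997

∫_3^14 1/x^2 dx evaluates to 0.261905.
Boundary: ½(f(3) + f(14)) = ½(0.111111 + 0.00510204) = 0.0581066.
Integral + boundary = 0.320011.
k=1: B_{2}/(2)! × [f^{(1)}(14) − f^{(1)}(3)] = 1/12 × (-0.000728863 − (-0.0740741)) = 0.00611210.
Partial sum through k=1: 0.326123.
k=2: B_{4}/(4)! × [f^{(3)}(14) − f^{(3)}(3)] = −1/720 × (-4.46243e-05 − (-0.0987654)) = -0.000137112.
Partial sum through k=2: 0.325986.
k=3: B_{6}/(6)! × [f^{(5)}(14) − f^{(5)}(3)] = 1/30240 × (-6.83024e-06 − (-0.329218)) = 1.08866e-05.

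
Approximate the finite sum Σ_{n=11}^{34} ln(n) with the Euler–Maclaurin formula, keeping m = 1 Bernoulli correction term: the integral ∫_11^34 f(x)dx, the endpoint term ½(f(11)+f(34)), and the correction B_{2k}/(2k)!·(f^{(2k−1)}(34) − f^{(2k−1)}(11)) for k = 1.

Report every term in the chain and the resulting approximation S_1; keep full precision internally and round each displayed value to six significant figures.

Integral: ∫_11^34 ln(x) dx = 70.5194.
Boundary: ½(f(11) + f(34)) = ½(2.39790 + 3.52636) = 2.96213.
Integral + boundary = 73.4815.
Order-1 term: 1/12 · (0.0294118 − 0.0909091) = -0.00512478.

S_1 ≈ 73.4764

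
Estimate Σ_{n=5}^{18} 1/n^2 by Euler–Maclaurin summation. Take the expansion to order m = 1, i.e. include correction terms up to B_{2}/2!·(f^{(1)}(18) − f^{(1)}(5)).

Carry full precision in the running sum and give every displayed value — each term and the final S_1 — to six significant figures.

S_1 ≈ 0.167292

Integral: ∫_5^18 1/x^2 dx = 0.144444.
Endpoint term: (f(5) + f(18))/2 = (0.0400000 + 0.00308642)/2 = 0.0215432.
So far: 0.165988.
Order-1 term: 1/12 · (-0.000342936 − (-0.0160000)) = 0.00130476.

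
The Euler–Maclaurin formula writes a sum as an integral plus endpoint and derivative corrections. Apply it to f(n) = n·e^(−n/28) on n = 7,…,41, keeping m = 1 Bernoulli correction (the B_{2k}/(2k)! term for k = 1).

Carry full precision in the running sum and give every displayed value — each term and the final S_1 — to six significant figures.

∫_7^41 x·e^(−x/28) dx evaluates to 316.463.
Endpoint term: (f(7) + f(41))/2 = (5.45161 + 9.48097)/2 = 7.46629.
Running total after boundary: 323.929.
k=1: B_{2}/(2)! × [f^{(1)}(41) − f^{(1)}(7)] = 1/12 × (-0.107363 − 0.584101) = -0.0576220.

S_1 ≈ 323.872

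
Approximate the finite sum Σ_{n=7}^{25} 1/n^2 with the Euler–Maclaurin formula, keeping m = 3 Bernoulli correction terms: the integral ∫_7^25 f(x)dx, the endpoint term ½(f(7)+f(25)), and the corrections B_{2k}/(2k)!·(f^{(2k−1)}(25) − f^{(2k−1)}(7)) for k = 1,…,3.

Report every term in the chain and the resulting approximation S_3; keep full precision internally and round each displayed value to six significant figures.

The integral term ∫_7^25 1/x^2 dx = 0.102857.
Boundary: ½(f(7) + f(25)) = ½(0.0204082 + 0.00160000) = 0.0110041.
So far: 0.113861.
Correction k=1: B_{2}/2! · (f^{(1)}(25) − f^{(1)}(7)) = 1/12 · (-0.000128000 − (-0.00583090)) = 0.000475242.
Running total after k=1: 0.114336.
Correction k=2: B_{4}/4! · (f^{(3)}(25) − f^{(3)}(7)) = −1/720 · (-2.45760e-06 − (-0.00142798)) = -1.97989e-06.
Running total after k=2: 0.114334.
Correction k=3: B_{6}/6! · (f^{(5)}(25) − f^{(5)}(7)) = 1/30240 · (-1.17965e-07 − (-0.000874271)) = 2.89072e-08.

S_3 ≈ 0.114335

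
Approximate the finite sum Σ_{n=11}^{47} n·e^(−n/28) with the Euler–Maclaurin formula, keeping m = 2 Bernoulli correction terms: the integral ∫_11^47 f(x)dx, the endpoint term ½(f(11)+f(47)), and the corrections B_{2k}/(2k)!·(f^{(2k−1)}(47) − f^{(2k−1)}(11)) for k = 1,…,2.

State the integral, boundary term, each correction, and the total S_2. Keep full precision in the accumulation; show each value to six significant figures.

S_2 ≈ 353.346

The integral term ∫_11^47 x·e^(−x/28) dx = 345.292.
Endpoint term: (f(11) + f(47))/2 = (7.42638 + 8.77210)/2 = 8.09924.
Integral + boundary = 353.391.
Correction k=1: B_{2}/2! · (f^{(1)}(47) − f^{(1)}(11)) = 1/12 · (-0.126649 − 0.409897) = -0.0447122.
Partial sum through k=1: 353.346.
Correction k=2: B_{4}/4! · (f^{(3)}(47) − f^{(3)}(11)) = −1/720 · (0.000314582 − 0.00224509) = 2.68126e-06.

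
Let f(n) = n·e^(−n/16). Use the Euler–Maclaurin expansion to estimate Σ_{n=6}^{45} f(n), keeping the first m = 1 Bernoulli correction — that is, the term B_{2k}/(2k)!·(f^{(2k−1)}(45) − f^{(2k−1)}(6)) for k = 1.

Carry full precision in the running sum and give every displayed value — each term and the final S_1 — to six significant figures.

S_1 ≈ 186.681

Integral: ∫_6^45 x·e^(−x/16) dx = 183.312.
Endpoint term: (f(6) + f(45))/2 = (4.12374 + 2.70246)/2 = 3.41310.
Running total after boundary: 186.726.
Order-1 term: 1/12 · (-0.108849 − 0.429556) = -0.0448671.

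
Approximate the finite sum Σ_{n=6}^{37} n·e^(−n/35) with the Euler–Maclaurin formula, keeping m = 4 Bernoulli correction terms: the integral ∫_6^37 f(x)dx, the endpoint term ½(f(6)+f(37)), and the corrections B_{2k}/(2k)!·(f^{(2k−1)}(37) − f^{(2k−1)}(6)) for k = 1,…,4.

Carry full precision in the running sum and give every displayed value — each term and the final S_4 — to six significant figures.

S_4 ≈ 342.259

The integral term ∫_6^37 x·e^(−x/35) dx = 333.364.
½[f(6) + f(37)] = ½[5.05476 + 12.8555] = 8.95515.
So far: 342.319.
Correction k=1: B_{2}/2! · (f^{(1)}(37) − f^{(1)}(6)) = 1/12 · (-0.0198541 − 0.698039) = -0.0598244.
After k=1: 342.259.
Correction k=2: B_{4}/4! · (f^{(3)}(37) − f^{(3)}(6)) = −1/720 · (0.000551053 − 0.00194527) = 1.93642e-06.
After k=2: 342.259.
Correction k=3: B_{6}/6! · (f^{(5)}(37) − f^{(5)}(6)) = 1/30240 · (9.12909e-07 − 2.71079e-06) = -5.94538e-11.
After k=3: 342.259.
Correction k=4: B_{8}/8! · (f^{(7)}(37) − f^{(7)}(6)) = −1/1209600 · (1.12325e-09 − 3.12947e-09) = 1.65858e-15.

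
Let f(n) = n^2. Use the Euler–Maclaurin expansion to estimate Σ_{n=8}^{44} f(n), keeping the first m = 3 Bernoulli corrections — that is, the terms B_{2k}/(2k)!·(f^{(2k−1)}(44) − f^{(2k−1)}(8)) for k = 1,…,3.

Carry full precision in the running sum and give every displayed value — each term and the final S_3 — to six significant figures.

The integral term ∫_8^44 x^2 dx = 28224.0.
Boundary: ½(f(8) + f(44)) = ½(64.0000 + 1936.00) = 1000.00.
Integral + boundary = 29224.0.
Correction k=1: B_{2}/2! · (f^{(1)}(44) − f^{(1)}(8)) = 1/12 · (88.0000 − 16.0000) = 6.00000.
After k=1: 29230.0.
Correction k=2: B_{4}/4! · (f^{(3)}(44) − f^{(3)}(8)) = −1/720 · (0.00000 − 0.00000) = 0.00000.
After k=2: 29230.0.
Correction k=3: B_{6}/6! · (f^{(5)}(44) − f^{(5)}(8)) = 1/30240 · (0.00000 − 0.00000) = 0.00000.

S_3 ≈ 29230.0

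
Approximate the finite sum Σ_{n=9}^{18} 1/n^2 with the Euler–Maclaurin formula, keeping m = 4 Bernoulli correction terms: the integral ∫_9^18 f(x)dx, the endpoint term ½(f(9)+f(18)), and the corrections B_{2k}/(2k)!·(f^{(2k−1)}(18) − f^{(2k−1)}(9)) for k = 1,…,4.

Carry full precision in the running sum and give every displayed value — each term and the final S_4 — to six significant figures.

S_4 ≈ 0.0634711

∫_9^18 1/x^2 dx evaluates to 0.0555556.
½[f(9) + f(18)] = ½[0.0123457 + 0.00308642] = 0.00771605.
Integral + boundary = 0.0632716.
k=1: B_{2}/(2)! × [f^{(1)}(18) − f^{(1)}(9)] = 1/12 × (-0.000342936 − (-0.00274348)) = 0.000200046.
After k=1: 0.0634717.
k=2: B_{4}/(4)! × [f^{(3)}(18) − f^{(3)}(9)] = −1/720 × (-1.27013e-05 − (-0.000406442)) = -5.46862e-07.
After k=2: 0.0634711.
k=3: B_{6}/(6)! × [f^{(5)}(18) − f^{(5)}(9)] = 1/30240 × (-1.17605e-06 − (-0.000150534)) = 4.93909e-09.
After k=3: 0.0634711.
k=4: B_{8}/(8)! × [f^{(7)}(18) − f^{(7)}(9)] = −1/1209600 × (-2.03268e-07 − (-0.000104073)) = -8.58711e-11.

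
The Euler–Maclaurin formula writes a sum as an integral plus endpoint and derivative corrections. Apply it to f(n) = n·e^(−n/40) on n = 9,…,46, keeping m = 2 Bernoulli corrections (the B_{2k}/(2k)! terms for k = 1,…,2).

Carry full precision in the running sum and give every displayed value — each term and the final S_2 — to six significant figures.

S_2 ≈ 486.682

∫_9^46 x·e^(−x/40) dx evaluates to 475.861.
Boundary: ½(f(9) + f(46)) = ½(7.18665 + 14.5653) = 10.8760.
So far: 486.737.
Correction k=1: B_{2}/2! · (f^{(1)}(46) − f^{(1)}(9)) = 1/12 · (-0.0474955 − 0.618850) = -0.0555288.
Running total after k=1: 486.682.
Correction k=2: B_{4}/4! · (f^{(3)}(46) − f^{(3)}(9)) = −1/720 · (0.000366111 − 0.00138493) = 1.41502e-06.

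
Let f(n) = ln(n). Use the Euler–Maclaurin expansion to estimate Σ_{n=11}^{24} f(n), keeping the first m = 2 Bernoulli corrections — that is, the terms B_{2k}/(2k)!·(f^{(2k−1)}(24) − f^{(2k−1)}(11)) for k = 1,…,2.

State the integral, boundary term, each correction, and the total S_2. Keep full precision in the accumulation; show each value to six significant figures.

S_2 ≈ 39.6803

The integral term ∫_11^24 ln(x) dx = 36.8964.
Boundary: ½(f(11) + f(24)) = ½(2.39790 + 3.17805) = 2.78797.
So far: 39.6844.
Correction k=1: B_{2}/2! · (f^{(1)}(24) − f^{(1)}(11)) = 1/12 · (0.0416667 − 0.0909091) = -0.00410354.
Running total after k=1: 39.6803.
Correction k=2: B_{4}/4! · (f^{(3)}(24) − f^{(3)}(11)) = −1/720 · (0.000144676 − 0.00150263) = 1.88605e-06.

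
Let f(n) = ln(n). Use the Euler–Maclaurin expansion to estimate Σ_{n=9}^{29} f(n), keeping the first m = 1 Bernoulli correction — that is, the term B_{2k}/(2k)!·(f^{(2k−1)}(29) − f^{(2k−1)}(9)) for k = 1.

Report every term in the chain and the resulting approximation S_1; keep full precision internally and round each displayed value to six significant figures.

S_1 ≈ 60.6524

The integral term ∫_9^29 ln(x) dx = 57.8766.
Boundary: ½(f(9) + f(29)) = ½(2.19722 + 3.36730) = 2.78226.
Integral + boundary = 60.6588.
Correction k=1: B_{2}/2! · (f^{(1)}(29) − f^{(1)}(9)) = 1/12 · (0.0344828 − 0.111111) = -0.00638570.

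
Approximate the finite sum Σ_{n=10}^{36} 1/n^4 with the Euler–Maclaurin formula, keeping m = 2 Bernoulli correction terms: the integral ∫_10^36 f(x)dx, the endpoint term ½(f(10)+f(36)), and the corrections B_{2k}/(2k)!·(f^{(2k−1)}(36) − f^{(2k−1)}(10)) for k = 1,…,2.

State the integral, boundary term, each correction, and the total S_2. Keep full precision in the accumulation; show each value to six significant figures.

S_2 ≈ 0.000379798

The integral term ∫_10^36 1/x^4 dx = 0.000326189.
½[f(10) + f(36)] = ½[0.000100000 + 5.95374e-07] = 5.02977e-05.
So far: 0.000376487.
Correction k=1: B_{2}/2! · (f^{(1)}(36) − f^{(1)}(10)) = 1/12 · (-6.61527e-08 − (-4.00000e-05)) = 3.32782e-06.
Running total after k=1: 0.000379814.
Correction k=2: B_{4}/4! · (f^{(3)}(36) − f^{(3)}(10)) = −1/720 · (-1.53131e-09 − (-1.20000e-05)) = -1.66645e-08.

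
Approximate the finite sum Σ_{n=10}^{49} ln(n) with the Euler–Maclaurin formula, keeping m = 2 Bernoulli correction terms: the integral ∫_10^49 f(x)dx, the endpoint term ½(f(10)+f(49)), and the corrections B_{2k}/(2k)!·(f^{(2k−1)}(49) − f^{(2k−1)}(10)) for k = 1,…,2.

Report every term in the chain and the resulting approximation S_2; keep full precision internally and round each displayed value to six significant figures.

S_2 ≈ 131.764

The integral term ∫_10^49 ln(x) dx = 128.673.
Endpoint term: (f(10) + f(49))/2 = (2.30259 + 3.89182)/2 = 3.09720.
So far: 131.771.
Order-1 term: 1/12 · (0.0204082 − 0.100000) = -0.00663265.
After k=1: 131.764.
Order-2 term: −1/720 · (1.69997e-05 − 0.00200000) = 2.75417e-06.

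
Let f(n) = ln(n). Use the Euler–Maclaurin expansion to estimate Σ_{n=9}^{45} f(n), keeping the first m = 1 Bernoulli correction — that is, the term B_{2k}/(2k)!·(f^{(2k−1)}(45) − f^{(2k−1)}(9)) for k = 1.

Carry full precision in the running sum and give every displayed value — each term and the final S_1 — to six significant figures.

∫_9^45 ln(x) dx evaluates to 115.525.
Endpoint term: (f(9) + f(45))/2 = (2.19722 + 3.80666)/2 = 3.00194.
So far: 118.527.
Order-1 term: 1/12 · (0.0222222 − 0.111111) = -0.00740741.

S_1 ≈ 118.519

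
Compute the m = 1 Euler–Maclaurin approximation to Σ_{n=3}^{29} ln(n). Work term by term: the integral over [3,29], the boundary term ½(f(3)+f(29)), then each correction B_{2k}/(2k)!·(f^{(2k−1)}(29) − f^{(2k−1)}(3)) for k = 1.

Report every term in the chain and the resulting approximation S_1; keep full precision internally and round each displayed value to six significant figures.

∫_3^29 ln(x) dx evaluates to 68.3557.
Endpoint term: (f(3) + f(29))/2 = (1.09861 + 3.36730)/2 = 2.23295.
Running total after boundary: 70.5887.
Order-1 term: 1/12 · (0.0344828 − 0.333333) = -0.0249042.

S_1 ≈ 70.5638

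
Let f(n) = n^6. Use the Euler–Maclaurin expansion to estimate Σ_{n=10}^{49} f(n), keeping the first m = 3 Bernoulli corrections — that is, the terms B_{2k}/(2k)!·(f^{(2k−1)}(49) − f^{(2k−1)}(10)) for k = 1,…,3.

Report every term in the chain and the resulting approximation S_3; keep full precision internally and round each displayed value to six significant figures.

The integral term ∫_10^49 x^6 dx = 9.68876e+10.
Endpoint term: (f(10) + f(49))/2 = (1.00000e+06 + 1.38413e+10)/2 = 6.92114e+09.
Running total after boundary: 1.03809e+11.
k=1: B_{2}/(2)! × [f^{(1)}(49) − f^{(1)}(10)] = 1/12 × (1.69485e+09 − 600000) = 1.41188e+08.
Running total after k=1: 1.03950e+11.
k=2: B_{4}/(4)! × [f^{(3)}(49) − f^{(3)}(10)] = −1/720 × (1.41179e+07 − 120000) = -19441.5.
Running total after k=2: 1.03950e+11.
k=3: B_{6}/(6)! × [f^{(5)}(49) − f^{(5)}(10)] = 1/30240 × (35280.0 − 7200.00) = 0.928571.

S_3 ≈ 1.03950e+11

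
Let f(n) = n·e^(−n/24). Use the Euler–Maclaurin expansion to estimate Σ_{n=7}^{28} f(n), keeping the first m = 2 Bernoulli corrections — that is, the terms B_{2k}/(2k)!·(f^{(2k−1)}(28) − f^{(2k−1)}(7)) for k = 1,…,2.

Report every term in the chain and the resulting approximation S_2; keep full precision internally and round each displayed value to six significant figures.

S_2 ≈ 174.076

∫_7^28 x·e^(−x/24) dx evaluates to 167.150.
½[f(7) + f(28)] = ½[5.22912 + 8.71929] = 6.97421.
So far: 174.124.
Correction k=1: B_{2}/2! · (f^{(1)}(28) − f^{(1)}(7)) = 1/12 · (-0.0519005 − 0.529137) = -0.0484198.
After k=1: 174.076.
Correction k=2: B_{4}/4! · (f^{(3)}(28) − f^{(3)}(7)) = −1/720 · (0.000991156 − 0.00351245) = 3.50180e-06.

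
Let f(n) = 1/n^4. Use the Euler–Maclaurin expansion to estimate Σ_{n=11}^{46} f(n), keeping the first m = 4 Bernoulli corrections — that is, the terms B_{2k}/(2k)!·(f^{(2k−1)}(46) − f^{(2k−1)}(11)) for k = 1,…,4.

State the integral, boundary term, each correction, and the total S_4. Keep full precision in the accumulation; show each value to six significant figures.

S_4 ≈ 0.000283336

Integral: ∫_11^46 1/x^4 dx = 0.000247014.
½[f(11) + f(46)] = ½[6.83013e-05 + 2.23341e-07] = 3.42623e-05.
Integral + boundary = 0.000281276.
Correction k=1: B_{2}/2! · (f^{(1)}(46) − f^{(1)}(11)) = 1/12 · (-1.94210e-08 − (-2.48369e-05)) = 2.06812e-06.
Partial sum through k=1: 0.000283344.
Correction k=2: B_{4}/4! · (f^{(3)}(46) − f^{(3)}(11)) = −1/720 · (-2.75345e-10 − (-6.15790e-06)) = -8.55225e-09.
Partial sum through k=2: 0.000283336.
Correction k=3: B_{6}/6! · (f^{(5)}(46) − f^{(5)}(11)) = 1/30240 · (-7.28700e-12 − (-2.84994e-06)) = 9.42437e-11.
Partial sum through k=3: 0.000283336.
Correction k=4: B_{8}/8! · (f^{(7)}(46) − f^{(7)}(11)) = −1/1209600 · (-3.09939e-13 − (-2.11979e-06)) = -1.75247e-12.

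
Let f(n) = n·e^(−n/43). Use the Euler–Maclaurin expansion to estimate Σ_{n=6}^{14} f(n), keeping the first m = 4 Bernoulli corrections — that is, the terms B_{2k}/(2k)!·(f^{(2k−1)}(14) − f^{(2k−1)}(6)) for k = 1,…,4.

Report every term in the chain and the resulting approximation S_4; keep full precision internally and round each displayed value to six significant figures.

S_4 ≈ 70.3470

The integral term ∫_6^14 x·e^(−x/43) dx = 62.7047.
Boundary: ½(f(6) + f(14)) = ½(5.21858 + 10.1095) = 7.66404.
Running total after boundary: 70.3688.
k=1: B_{2}/(2)! × [f^{(1)}(14) − f^{(1)}(6)] = 1/12 × (0.487003 − 0.748400) = -0.0217831.
After k=1: 70.3470.
k=2: B_{4}/(4)! × [f^{(3)}(14) − f^{(3)}(6)] = −1/720 × (0.00104447 − 0.00134555) = 4.18175e-07.
After k=2: 70.3470.
k=3: B_{6}/(6)! × [f^{(5)}(14) − f^{(5)}(6)] = 1/30240 × (9.87315e-07 − 1.23653e-06) = -8.24126e-12.
After k=3: 70.3470.
k=4: B_{8}/(8)! × [f^{(7)}(14) − f^{(7)}(6)] = −1/1209600 × (7.62438e-10 − 9.43938e-10) = 1.50050e-16.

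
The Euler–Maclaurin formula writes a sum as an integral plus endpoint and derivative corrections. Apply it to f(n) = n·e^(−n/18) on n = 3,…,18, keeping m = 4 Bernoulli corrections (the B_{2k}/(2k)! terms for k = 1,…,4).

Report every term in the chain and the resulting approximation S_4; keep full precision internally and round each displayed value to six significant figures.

Integral: ∫_3^18 x·e^(−x/18) dx = 81.5842.
Endpoint term: (f(3) + f(18))/2 = (2.53945 + 6.62183)/2 = 4.58064.
Integral + boundary = 86.1649.
Order-1 term: 1/12 · (0.00000 − 0.705401) = -0.0587835.
Partial sum through k=1: 86.1061.
Order-2 term: −1/720 · (0.00227086 − 0.00740236) = 7.12708e-06.
Partial sum through k=2: 86.1061.
Order-3 term: 1/30240 · (1.40177e-05 − 3.89739e-05) = -8.25274e-10.
Partial sum through k=3: 86.1061.
Order-4 term: −1/1209600 · (6.48966e-08 − 1.70065e-07) = 8.69449e-14.

S_4 ≈ 86.1061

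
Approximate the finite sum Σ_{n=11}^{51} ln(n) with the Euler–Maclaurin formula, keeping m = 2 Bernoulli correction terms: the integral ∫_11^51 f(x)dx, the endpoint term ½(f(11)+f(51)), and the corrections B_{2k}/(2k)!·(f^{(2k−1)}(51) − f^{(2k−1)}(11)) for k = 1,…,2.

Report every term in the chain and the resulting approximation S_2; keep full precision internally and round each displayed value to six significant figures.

The integral term ∫_11^51 ln(x) dx = 134.146.
Endpoint term: (f(11) + f(51))/2 = (2.39790 + 3.93183)/2 = 3.16486.
Integral + boundary = 137.311.
Order-1 term: 1/12 · (0.0196078 − 0.0909091) = -0.00594177.
After k=1: 137.305.
Order-2 term: −1/720 · (1.50772e-05 − 0.00150263) = 2.06605e-06.

S_2 ≈ 137.305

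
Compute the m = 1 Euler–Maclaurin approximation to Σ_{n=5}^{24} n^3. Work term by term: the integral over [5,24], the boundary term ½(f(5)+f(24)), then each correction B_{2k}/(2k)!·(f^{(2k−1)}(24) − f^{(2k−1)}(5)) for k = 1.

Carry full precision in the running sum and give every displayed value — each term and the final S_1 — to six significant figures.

∫_5^24 x^3 dx evaluates to 82787.8.
Boundary: ½(f(5) + f(24)) = ½(125.000 + 13824.0) = 6974.50.
Running total after boundary: 89762.2.
Order-1 term: 1/12 · (1728.00 − 75.0000) = 137.750.

S_1 ≈ 89900.0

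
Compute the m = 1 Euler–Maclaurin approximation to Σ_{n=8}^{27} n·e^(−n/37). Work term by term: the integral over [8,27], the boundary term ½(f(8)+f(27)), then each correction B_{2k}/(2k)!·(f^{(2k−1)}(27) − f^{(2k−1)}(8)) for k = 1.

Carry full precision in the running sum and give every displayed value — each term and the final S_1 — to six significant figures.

The integral term ∫_8^27 x·e^(−x/37) dx = 199.790.
Endpoint term: (f(8) + f(27))/2 = (6.44449 + 13.0151)/2 = 9.72977.
So far: 209.520.
k=1: B_{2}/(2)! × [f^{(1)}(27) − f^{(1)}(8)] = 1/12 × (0.130281 − 0.631386) = -0.0417587.

S_1 ≈ 209.478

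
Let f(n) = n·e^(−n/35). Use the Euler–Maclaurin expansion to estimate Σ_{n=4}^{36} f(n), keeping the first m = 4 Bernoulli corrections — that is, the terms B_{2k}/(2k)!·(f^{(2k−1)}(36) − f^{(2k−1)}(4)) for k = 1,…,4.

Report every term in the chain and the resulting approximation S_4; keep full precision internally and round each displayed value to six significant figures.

∫_4^36 x·e^(−x/35) dx evaluates to 329.154.
Endpoint term: (f(4) + f(36))/2 = (3.56801 + 12.8706)/2 = 8.21932.
Running total after boundary: 337.373.
Order-1 term: 1/12 · (-0.0102148 − 0.790060) = -0.0666896.
After k=1: 337.306.
Order-2 term: −1/720 · (0.000575363 − 0.00210128) = 2.11933e-06.
After k=2: 337.306.
Order-3 term: 1/30240 · (9.46175e-07 − 2.90417e-06) = -6.47485e-11.
After k=3: 337.306.
Order-4 term: −1/1209600 · (1.16136e-09 − 3.34124e-09) = 1.80215e-15.

S_4 ≈ 337.306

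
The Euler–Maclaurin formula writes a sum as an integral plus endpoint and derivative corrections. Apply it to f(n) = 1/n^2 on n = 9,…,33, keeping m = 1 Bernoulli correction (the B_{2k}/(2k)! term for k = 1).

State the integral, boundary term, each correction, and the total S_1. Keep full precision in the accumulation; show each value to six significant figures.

∫_9^33 1/x^2 dx evaluates to 0.0808081.
½[f(9) + f(33)] = ½[0.0123457 + 0.000918274] = 0.00663198.
Integral + boundary = 0.0874401.
Order-1 term: 1/12 · (-5.56529e-05 − (-0.00274348)) = 0.000223986.

S_1 ≈ 0.0876640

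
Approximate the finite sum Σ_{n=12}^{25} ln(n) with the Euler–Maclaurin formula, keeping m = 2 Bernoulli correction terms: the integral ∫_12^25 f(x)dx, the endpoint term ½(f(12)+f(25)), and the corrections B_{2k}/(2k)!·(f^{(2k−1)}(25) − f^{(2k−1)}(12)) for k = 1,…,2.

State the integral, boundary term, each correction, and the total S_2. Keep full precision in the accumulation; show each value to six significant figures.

Integral: ∫_12^25 ln(x) dx = 37.6530.
Endpoint term: (f(12) + f(25))/2 = (2.48491 + 3.21888)/2 = 2.85189.
Running total after boundary: 40.5049.
Order-1 term: 1/12 · (0.0400000 − 0.0833333) = -0.00361111.
Running total after k=1: 40.5013.
Order-2 term: −1/720 · (0.000128000 − 0.00115741) = 1.42973e-06.

S_2 ≈ 40.5013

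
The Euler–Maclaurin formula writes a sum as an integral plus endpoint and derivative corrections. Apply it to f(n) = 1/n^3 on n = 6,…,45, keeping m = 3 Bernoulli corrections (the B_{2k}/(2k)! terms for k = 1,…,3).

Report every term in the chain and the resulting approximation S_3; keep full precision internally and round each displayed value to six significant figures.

S_3 ≈ 0.0161534

∫_6^45 1/x^3 dx evaluates to 0.0136420.
½[f(6) + f(45)] = ½[0.00462963 + 1.09739e-05] = 0.00232030.
So far: 0.0159623.
Correction k=1: B_{2}/2! · (f^{(1)}(45) − f^{(1)}(6)) = 1/12 · (-7.31596e-07 − (-0.00231481)) = 0.000192840.
Running total after k=1: 0.0161551.
Correction k=2: B_{4}/4! · (f^{(3)}(45) − f^{(3)}(6)) = −1/720 · (-7.22564e-09 − (-0.00128601)) = -1.78611e-06.
Running total after k=2: 0.0161533.
Correction k=3: B_{6}/6! · (f^{(5)}(45) − f^{(5)}(6)) = 1/30240 · (-1.49865e-10 − (-0.00150034)) = 4.96145e-08.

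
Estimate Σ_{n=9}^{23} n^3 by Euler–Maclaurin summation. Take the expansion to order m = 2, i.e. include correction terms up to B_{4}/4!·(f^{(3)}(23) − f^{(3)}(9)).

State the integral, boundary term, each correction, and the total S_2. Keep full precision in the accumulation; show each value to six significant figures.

Integral: ∫_9^23 x^3 dx = 68320.0.
Endpoint term: (f(9) + f(23))/2 = (729.000 + 12167.0)/2 = 6448.00.
Integral + boundary = 74768.0.
Correction k=1: B_{2}/2! · (f^{(1)}(23) − f^{(1)}(9)) = 1/12 · (1587.00 − 243.000) = 112.000.
After k=1: 74880.0.
Correction k=2: B_{4}/4! · (f^{(3)}(23) − f^{(3)}(9)) = −1/720 · (6.00000 − 6.00000) = 0.00000.

S_2 ≈ 74880.0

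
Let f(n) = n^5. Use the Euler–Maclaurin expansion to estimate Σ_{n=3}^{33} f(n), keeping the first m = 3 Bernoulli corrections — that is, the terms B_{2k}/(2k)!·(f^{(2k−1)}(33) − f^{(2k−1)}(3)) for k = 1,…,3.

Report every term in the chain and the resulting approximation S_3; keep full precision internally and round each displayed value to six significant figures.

∫_3^33 x^5 dx evaluates to 2.15245e+08.
Endpoint term: (f(3) + f(33))/2 = (243.000 + 3.91354e+07)/2 = 1.95678e+07.
So far: 2.34812e+08.
k=1: B_{2}/(2)! × [f^{(1)}(33) − f^{(1)}(3)] = 1/12 × (5.92960e+06 − 405.000) = 494100.
Running total after k=1: 2.35306e+08.
k=2: B_{4}/(4)! × [f^{(3)}(33) − f^{(3)}(3)] = −1/720 × (65340.0 − 540.000) = -90.0000.
Running total after k=2: 2.35306e+08.
k=3: B_{6}/(6)! × [f^{(5)}(33) − f^{(5)}(3)] = 1/30240 × (120.000 − 120.000) = 0.00000.

S_3 ≈ 2.35306e+08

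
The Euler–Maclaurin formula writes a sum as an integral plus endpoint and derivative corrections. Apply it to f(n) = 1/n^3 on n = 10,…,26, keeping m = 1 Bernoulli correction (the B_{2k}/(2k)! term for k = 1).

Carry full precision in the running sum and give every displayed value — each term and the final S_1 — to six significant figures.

S_1 ≈ 0.00481326

∫_10^26 1/x^3 dx evaluates to 0.00426036.
Endpoint term: (f(10) + f(26))/2 = (0.00100000 + 5.68958e-05)/2 = 0.000528448.
Running total after boundary: 0.00478880.
k=1: B_{2}/(2)! × [f^{(1)}(26) − f^{(1)}(10)] = 1/12 × (-6.56490e-06 − (-0.000300000)) = 2.44529e-05.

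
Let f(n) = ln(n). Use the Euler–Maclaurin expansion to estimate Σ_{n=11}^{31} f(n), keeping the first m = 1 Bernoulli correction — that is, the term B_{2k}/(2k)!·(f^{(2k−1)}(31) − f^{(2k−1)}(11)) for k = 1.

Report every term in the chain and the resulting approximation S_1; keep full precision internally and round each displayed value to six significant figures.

∫_11^31 ln(x) dx evaluates to 60.0768.
Endpoint term: (f(11) + f(31))/2 = (2.39790 + 3.43399)/2 = 2.91594.
Integral + boundary = 62.9927.
Order-1 term: 1/12 · (0.0322581 − 0.0909091) = -0.00488759.

S_1 ≈ 62.9878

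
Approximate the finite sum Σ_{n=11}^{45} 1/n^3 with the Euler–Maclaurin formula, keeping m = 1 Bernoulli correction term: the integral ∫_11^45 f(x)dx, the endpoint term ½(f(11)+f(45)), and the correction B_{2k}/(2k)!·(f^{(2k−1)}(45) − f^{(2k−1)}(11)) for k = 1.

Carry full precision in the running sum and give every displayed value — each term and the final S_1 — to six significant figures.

S_1 ≈ 0.00428348

Integral: ∫_11^45 1/x^3 dx = 0.00388532.
Endpoint term: (f(11) + f(45))/2 = (0.000751315 + 1.09739e-05)/2 = 0.000381144.
Running total after boundary: 0.00426646.
k=1: B_{2}/(2)! × [f^{(1)}(45) − f^{(1)}(11)] = 1/12 × (-7.31596e-07 − (-0.000204904)) = 1.70144e-05.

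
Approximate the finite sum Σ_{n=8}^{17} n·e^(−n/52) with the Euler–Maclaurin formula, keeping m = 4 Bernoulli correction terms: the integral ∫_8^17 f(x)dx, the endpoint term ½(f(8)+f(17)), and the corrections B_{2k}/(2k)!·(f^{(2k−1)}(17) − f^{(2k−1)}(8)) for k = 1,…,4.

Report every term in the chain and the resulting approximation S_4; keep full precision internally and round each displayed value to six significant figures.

S_4 ≈ 97.1920

∫_8^17 x·e^(−x/52) dx evaluates to 87.6527.
Endpoint term: (f(8) + f(17))/2 = (6.85923 + 12.2594)/2 = 9.55930.
Integral + boundary = 97.2120.
Order-1 term: 1/12 · (0.485382 − 0.725496) = -0.0200095.
Partial sum through k=1: 97.1920.
Order-2 term: −1/720 · (0.000712892 − 0.000902479) = 2.63315e-07.
Partial sum through k=2: 97.1920.
Order-3 term: 1/30240 · (4.60902e-07 − 5.68289e-07) = -3.55116e-12.
Partial sum through k=3: 97.1920.
Order-4 term: −1/1209600 · (2.43403e-10 − 2.96901e-10) = 4.42284e-17.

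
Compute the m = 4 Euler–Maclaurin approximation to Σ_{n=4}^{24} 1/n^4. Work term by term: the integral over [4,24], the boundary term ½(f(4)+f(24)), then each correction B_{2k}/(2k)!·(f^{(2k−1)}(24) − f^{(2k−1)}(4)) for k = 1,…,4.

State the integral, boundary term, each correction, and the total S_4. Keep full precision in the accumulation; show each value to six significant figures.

Integral: ∫_4^24 1/x^4 dx = 0.00518422.
Endpoint term: (f(4) + f(24))/2 = (0.00390625 + 3.01408e-06)/2 = 0.00195463.
So far: 0.00713885.
Order-1 term: 1/12 · (-5.02347e-07 − (-0.00390625)) = 0.000325479.
Partial sum through k=1: 0.00746433.
Order-2 term: −1/720 · (-2.61639e-08 − (-0.00732422)) = -1.01725e-05.
Partial sum through k=2: 0.00745416.
Order-3 term: 1/30240 · (-2.54371e-09 − (-0.0256348)) = 8.47710e-07.
Partial sum through k=3: 0.00745501.
Order-4 term: −1/1209600 · (-3.97455e-10 − (-0.144196)) = -1.19209e-07.

S_4 ≈ 0.00745489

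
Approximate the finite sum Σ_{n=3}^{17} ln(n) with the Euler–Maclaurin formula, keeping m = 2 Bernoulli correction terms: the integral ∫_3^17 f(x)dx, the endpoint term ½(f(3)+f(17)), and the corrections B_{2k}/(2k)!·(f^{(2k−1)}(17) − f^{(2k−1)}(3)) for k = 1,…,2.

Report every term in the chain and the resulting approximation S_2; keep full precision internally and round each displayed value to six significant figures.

S_2 ≈ 32.8119

The integral term ∫_3^17 ln(x) dx = 30.8688.
Endpoint term: (f(3) + f(17))/2 = (1.09861 + 2.83321)/2 = 1.96591.
Running total after boundary: 32.8347.
Order-1 term: 1/12 · (0.0588235 − 0.333333) = -0.0228758.
Running total after k=1: 32.8118.
Order-2 term: −1/720 · (0.000407083 − 0.0740741) = 0.000102315.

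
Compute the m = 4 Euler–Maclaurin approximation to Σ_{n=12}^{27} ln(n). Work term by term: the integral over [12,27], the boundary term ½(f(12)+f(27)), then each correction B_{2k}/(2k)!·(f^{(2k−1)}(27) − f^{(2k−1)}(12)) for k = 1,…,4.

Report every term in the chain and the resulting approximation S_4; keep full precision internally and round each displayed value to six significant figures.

Integral: ∫_12^27 ln(x) dx = 44.1687.
½[f(12) + f(27)] = ½[2.48491 + 3.29584] = 2.89037.
Running total after boundary: 47.0591.
k=1: B_{2}/(2)! × [f^{(1)}(27) − f^{(1)}(12)] = 1/12 × (0.0370370 − 0.0833333) = -0.00385802.
Running total after k=1: 47.0552.
k=2: B_{4}/(4)! × [f^{(3)}(27) − f^{(3)}(12)] = −1/720 × (0.000101611 − 0.00115741) = 1.46638e-06.
Running total after k=2: 47.0552.
k=3: B_{6}/(6)! × [f^{(5)}(27) − f^{(5)}(12)] = 1/30240 × (1.67260e-06 − 9.64506e-05) = -3.13419e-09.
Running total after k=3: 47.0552.
k=4: B_{8}/(8)! × [f^{(7)}(27) − f^{(7)}(12)] = −1/1209600 × (6.88313e-08 − 2.00939e-05) = 1.65551e-11.

S_4 ≈ 47.0552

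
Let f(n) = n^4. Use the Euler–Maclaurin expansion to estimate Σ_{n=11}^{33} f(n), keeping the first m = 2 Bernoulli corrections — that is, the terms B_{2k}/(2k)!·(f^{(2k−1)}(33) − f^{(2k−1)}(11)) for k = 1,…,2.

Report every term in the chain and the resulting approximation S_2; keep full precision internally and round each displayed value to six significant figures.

S_2 ≈ 8.40668e+06

Integral: ∫_11^33 x^4 dx = 7.79487e+06.
Boundary: ½(f(11) + f(33)) = ½(14641.0 + 1.18592e+06) = 600281.
So far: 8.39515e+06.
Order-1 term: 1/12 · (143748 − 5324.00) = 11535.3.
Running total after k=1: 8.40668e+06.
Order-2 term: −1/720 · (792.000 − 264.000) = -0.733333.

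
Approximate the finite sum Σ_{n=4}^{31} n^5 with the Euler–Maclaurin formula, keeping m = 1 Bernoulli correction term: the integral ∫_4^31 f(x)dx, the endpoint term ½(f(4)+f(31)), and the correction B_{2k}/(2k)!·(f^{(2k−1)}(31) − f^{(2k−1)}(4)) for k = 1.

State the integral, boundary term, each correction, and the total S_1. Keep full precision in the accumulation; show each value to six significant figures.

S_1 ≈ 1.62616e+08

The integral term ∫_4^31 x^5 dx = 1.47917e+08.
Boundary: ½(f(4) + f(31)) = ½(1024.00 + 2.86292e+07) = 1.43151e+07.
Running total after boundary: 1.62232e+08.
Correction k=1: B_{2}/2! · (f^{(1)}(31) − f^{(1)}(4)) = 1/12 · (4.61760e+06 − 1280.00) = 384694.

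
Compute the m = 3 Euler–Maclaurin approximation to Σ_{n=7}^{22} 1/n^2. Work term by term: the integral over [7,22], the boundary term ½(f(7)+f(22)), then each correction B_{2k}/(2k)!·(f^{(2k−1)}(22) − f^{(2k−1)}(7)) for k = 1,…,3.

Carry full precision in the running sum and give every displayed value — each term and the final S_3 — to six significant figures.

S_3 ≈ 0.109108

Integral: ∫_7^22 1/x^2 dx = 0.0974026.
Endpoint term: (f(7) + f(22))/2 = (0.0204082 + 0.00206612)/2 = 0.0112371.
Integral + boundary = 0.108640.
k=1: B_{2}/(2)! × [f^{(1)}(22) − f^{(1)}(7)] = 1/12 × (-0.000187829 − (-0.00583090)) = 0.000470256.
After k=1: 0.109110.
k=2: B_{4}/(4)! × [f^{(3)}(22) − f^{(3)}(7)] = −1/720 × (-4.65691e-06 − (-0.00142798)) = -1.97683e-06.
After k=2: 0.109108.
k=3: B_{6}/(6)! × [f^{(5)}(22) − f^{(5)}(7)] = 1/30240 × (-2.88651e-07 − (-0.000874271)) = 2.89015e-08.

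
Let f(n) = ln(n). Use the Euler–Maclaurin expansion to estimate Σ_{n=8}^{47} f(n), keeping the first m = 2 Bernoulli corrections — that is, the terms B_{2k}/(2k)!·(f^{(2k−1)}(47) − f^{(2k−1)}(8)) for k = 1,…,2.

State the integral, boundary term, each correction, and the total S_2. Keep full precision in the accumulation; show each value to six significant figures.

The integral term ∫_8^47 ln(x) dx = 125.321.
Endpoint term: (f(8) + f(47))/2 = (2.07944 + 3.85015)/2 = 2.96479.
Running total after boundary: 128.286.
Correction k=1: B_{2}/2! · (f^{(1)}(47) − f^{(1)}(8)) = 1/12 · (0.0212766 − 0.125000) = -0.00864362.
Running total after k=1: 128.278.
Correction k=2: B_{4}/4! · (f^{(3)}(47) − f^{(3)}(8)) = −1/720 · (1.92636e-05 − 0.00390625) = 5.39859e-06.

S_2 ≈ 128.278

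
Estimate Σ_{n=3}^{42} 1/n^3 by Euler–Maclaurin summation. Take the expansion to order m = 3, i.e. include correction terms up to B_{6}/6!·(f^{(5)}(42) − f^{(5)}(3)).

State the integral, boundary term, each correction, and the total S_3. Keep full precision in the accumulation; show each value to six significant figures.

The integral term ∫_3^42 1/x^3 dx = 0.0552721.
Boundary: ½(f(3) + f(42)) = ½(0.0370370 + 1.34975e-05) = 0.0185253.
Integral + boundary = 0.0737974.
Order-1 term: 1/12 · (-9.64104e-07 − (-0.0370370)) = 0.00308634.
Partial sum through k=1: 0.0768837.
Order-2 term: −1/720 · (-1.09309e-08 − (-0.0823045)) = -0.000114312.
Partial sum through k=2: 0.0767694.
Order-3 term: 1/30240 · (-2.60259e-10 − (-0.384088)) = 1.27013e-05.

S_3 ≈ 0.0767821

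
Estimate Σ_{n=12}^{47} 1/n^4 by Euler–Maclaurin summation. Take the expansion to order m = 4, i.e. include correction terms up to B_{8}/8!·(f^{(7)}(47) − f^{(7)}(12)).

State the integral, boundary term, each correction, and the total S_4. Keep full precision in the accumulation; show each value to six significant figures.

Integral: ∫_12^47 1/x^4 dx = 0.000189691.
Boundary: ½(f(12) + f(47)) = ½(4.82253e-05 + 2.04931e-07) = 2.42151e-05.
Running total after boundary: 0.000213906.
Correction k=1: B_{2}/2! · (f^{(1)}(47) − f^{(1)}(12)) = 1/12 · (-1.74410e-08 − (-1.60751e-05)) = 1.33814e-06.
After k=1: 0.000215244.
Correction k=2: B_{4}/4! · (f^{(3)}(47) − f^{(3)}(12)) = −1/720 · (-2.36862e-10 − (-3.34898e-06)) = -4.65103e-09.
After k=2: 0.000215239.
Correction k=3: B_{6}/6! · (f^{(5)}(47) − f^{(5)}(12)) = 1/30240 · (-6.00466e-12 − (-1.30238e-06)) = 4.30680e-11.
After k=3: 0.000215239.
Correction k=4: B_{8}/8! · (f^{(7)}(47) − f^{(7)}(12)) = −1/1209600 · (-2.44644e-13 − (-8.13988e-07)) = -6.72940e-13.

S_4 ≈ 0.000215239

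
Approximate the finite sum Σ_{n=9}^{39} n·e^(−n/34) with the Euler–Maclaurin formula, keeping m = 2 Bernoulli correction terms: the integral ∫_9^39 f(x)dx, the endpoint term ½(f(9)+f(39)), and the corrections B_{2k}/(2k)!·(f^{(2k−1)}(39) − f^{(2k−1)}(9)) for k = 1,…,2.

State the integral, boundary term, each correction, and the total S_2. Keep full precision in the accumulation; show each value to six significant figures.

S_2 ≈ 343.373

The integral term ∫_9^39 x·e^(−x/34) dx = 333.778.
Endpoint term: (f(9) + f(39))/2 = (6.90688 + 12.3852)/2 = 9.64605.
Running total after boundary: 343.424.
Correction k=1: B_{2}/2! · (f^{(1)}(39) − f^{(1)}(9)) = 1/12 · (-0.0467014 − 0.564288) = -0.0509158.
Running total after k=1: 343.373.
Correction k=2: B_{4}/4! · (f^{(3)}(39) − f^{(3)}(9)) = −1/720 · (0.000509029 − 0.00181587) = 1.81506e-06.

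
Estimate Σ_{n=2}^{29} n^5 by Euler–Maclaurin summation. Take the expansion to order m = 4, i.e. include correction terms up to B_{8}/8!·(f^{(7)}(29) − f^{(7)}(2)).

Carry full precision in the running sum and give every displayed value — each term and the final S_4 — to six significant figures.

Integral: ∫_2^29 x^5 dx = 9.91372e+07.
½[f(2) + f(29)] = ½[32.0000 + 2.05111e+07] = 1.02556e+07.
Integral + boundary = 1.09393e+08.
Correction k=1: B_{2}/2! · (f^{(1)}(29) − f^{(1)}(2)) = 1/12 · (3.53640e+06 − 80.0000) = 294694.
Partial sum through k=1: 1.09687e+08.
Correction k=2: B_{4}/4! · (f^{(3)}(29) − f^{(3)}(2)) = −1/720 · (50460.0 − 240.000) = -69.7500.
Partial sum through k=2: 1.09687e+08.
Correction k=3: B_{6}/6! · (f^{(5)}(29) − f^{(5)}(2)) = 1/30240 · (120.000 − 120.000) = 0.00000.
Partial sum through k=3: 1.09687e+08.
Correction k=4: B_{8}/8! · (f^{(7)}(29) − f^{(7)}(2)) = −1/1209600 · (0.00000 − 0.00000) = 0.00000.

S_4 ≈ 1.09687e+08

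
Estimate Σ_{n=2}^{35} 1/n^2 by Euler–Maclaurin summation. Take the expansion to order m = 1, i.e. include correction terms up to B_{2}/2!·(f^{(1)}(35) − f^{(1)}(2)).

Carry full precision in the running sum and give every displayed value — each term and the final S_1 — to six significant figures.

Integral: ∫_2^35 1/x^2 dx = 0.471429.
Endpoint term: (f(2) + f(35))/2 = (0.250000 + 0.000816327)/2 = 0.125408.
Running total after boundary: 0.596837.
k=1: B_{2}/(2)! × [f^{(1)}(35) − f^{(1)}(2)] = 1/12 × (-4.66472e-05 − (-0.250000)) = 0.0208294.

S_1 ≈ 0.617666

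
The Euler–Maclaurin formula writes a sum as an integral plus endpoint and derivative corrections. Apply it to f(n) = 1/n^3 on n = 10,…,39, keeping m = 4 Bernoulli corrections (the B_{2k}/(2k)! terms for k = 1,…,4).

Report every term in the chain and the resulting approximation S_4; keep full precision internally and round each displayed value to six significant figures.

Integral: ∫_10^39 1/x^3 dx = 0.00467127.
Endpoint term: (f(10) + f(39))/2 = (0.00100000 + 1.68580e-05)/2 = 0.000508429.
Integral + boundary = 0.00517970.
Order-1 term: 1/12 · (-1.29677e-06 − (-0.000300000)) = 2.48919e-05.
Running total after k=1: 0.00520459.
Order-2 term: −1/720 · (-1.70515e-08 − (-6.00000e-05)) = -8.33097e-08.
Running total after k=2: 0.00520451.
Order-3 term: 1/30240 · (-4.70851e-10 − (-2.52000e-05)) = 8.33318e-10.
Running total after k=3: 0.00520451.
Order-4 term: −1/1209600 · (-2.22888e-11 − (-1.81440e-05)) = -1.50000e-11.

S_4 ≈ 0.00520451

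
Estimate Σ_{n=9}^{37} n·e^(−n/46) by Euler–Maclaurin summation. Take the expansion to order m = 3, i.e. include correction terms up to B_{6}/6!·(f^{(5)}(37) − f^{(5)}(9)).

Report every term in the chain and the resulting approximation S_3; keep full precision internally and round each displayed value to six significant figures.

The integral term ∫_9^37 x·e^(−x/46) dx = 372.319.
½[f(9) + f(37)] = ½[7.40068 + 16.5530] = 11.9769.
Integral + boundary = 384.296.
Order-1 term: 1/12 · (0.0875308 − 0.661414) = -0.0478236.
Running total after k=1: 384.248.
Order-2 term: −1/720 · (0.000464220 − 0.00108980) = 8.68856e-07.
Running total after k=2: 384.248.
Order-3 term: 1/30240 · (4.19222e-07 − 8.82333e-07) = -1.53145e-11.

S_3 ≈ 384.248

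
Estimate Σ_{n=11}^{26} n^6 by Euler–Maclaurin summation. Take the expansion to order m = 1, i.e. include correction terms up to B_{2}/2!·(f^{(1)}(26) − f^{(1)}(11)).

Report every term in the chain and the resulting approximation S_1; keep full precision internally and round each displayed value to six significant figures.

S_1 ≈ 1.30582e+09

∫_11^26 x^6 dx evaluates to 1.14462e+09.
Endpoint term: (f(11) + f(26))/2 = (1.77156e+06 + 3.08916e+08)/2 = 1.55344e+08.
So far: 1.29996e+09.
Correction k=1: B_{2}/2! · (f^{(1)}(26) − f^{(1)}(11)) = 1/12 · (7.12883e+07 − 966306) = 5.86016e+06.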